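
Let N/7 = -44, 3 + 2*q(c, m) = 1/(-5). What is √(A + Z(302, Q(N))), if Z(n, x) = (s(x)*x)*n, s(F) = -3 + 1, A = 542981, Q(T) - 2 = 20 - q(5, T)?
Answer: 3*√1468685/5 ≈ 727.14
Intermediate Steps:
q(c, m) = -8/5 (q(c, m) = -3/2 + (½)/(-5) = -3/2 + (½)*(-⅕) = -3/2 - ⅒ = -8/5)
N = -308 (N = 7*(-44) = -308)
Q(T) = 118/5 (Q(T) = 2 + (20 - 1*(-8/5)) = 2 + (20 + 8/5) = 2 + 108/5 = 118/5)
s(F) = -2
Z(n, x) = -2*n*x (Z(n, x) = (-2*x)*n = -2*n*x)
√(A + Z(302, Q(N))) = √(542981 - 2*302*118/5) = √(542981 - 71272/5) = √(2643633/5) = 3*√1468685/5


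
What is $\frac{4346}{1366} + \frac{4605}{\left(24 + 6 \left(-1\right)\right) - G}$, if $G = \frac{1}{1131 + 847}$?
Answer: $\frac{6298600589}{24316849} \approx 259.02$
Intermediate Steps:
$G = \frac{1}{1978} \approx 0.00050556$
$\frac{4346}{1366} + \frac{4605}{\left(24 + 6 \left(-1\right)\right) - G} = \frac{4346}{1366} + \frac{4605}{\left(24 + 6 \left(-1\right)\right) - \frac{1}{1978}} = 4346 \cdot \frac{1}{1366} + \frac{4605}{\left(24 - 6\right) - \frac{1}{1978}} = \frac{2173}{683} + \frac{4605}{18 - \frac{1}{1978}} = \frac{2173}{683} + \frac{4605}{\frac{35603}{1978}} = \frac{2173}{683} + 4605 \cdot \frac{1978}{35603} = \frac{2173}{683} + \frac{9108690}{35603} = \frac{6298600589}{24316849}$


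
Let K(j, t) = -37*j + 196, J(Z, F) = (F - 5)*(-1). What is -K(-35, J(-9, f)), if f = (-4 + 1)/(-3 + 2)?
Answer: -1491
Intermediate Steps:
f = 3 (f = -3/(-1) = -3*(-1) = 3)
J(Z, F) = 5 - F (J(Z, F) = (-5 + F)*(-1) = 5 - F)
K(j, t) = 196 - 37*j
-K(-35, J(-9, f)) = -(196 - 37*(-35)) = -(196 + 1295) = -1*1491 = -1491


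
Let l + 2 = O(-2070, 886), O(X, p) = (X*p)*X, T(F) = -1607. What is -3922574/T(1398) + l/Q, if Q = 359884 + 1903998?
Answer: 7490546929427/1819029187 ≈ 4117.9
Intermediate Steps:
Q = 2263882
O(X, p) = p*X²
l = 3796421398 (l = -2 + 886*(-2070)² = -2 + 886*4284900 = -2 + 3796421400 = 3796421398)
-3922574/T(1398) + l/Q = -3922574/(-1607) + 3796421398/2263882 = -3922574*(-1/1607) + 3796421398*(1/2263882) = 3922574/1607 + 1898210699/1131941 = 7490546929427/1819029187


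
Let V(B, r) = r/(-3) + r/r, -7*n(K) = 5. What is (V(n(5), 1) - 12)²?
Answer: 1156/9 ≈ 128.44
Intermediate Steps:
n(K) = -5/7 (n(K) = -⅐*5 = -5/7)
V(B, r) = 1 - r/3 (V(B, r) = r*(-⅓) + 1 = -r/3 + 1 = 1 - r/3)
(V(n(5), 1) - 12)² = ((1 - ⅓*1) - 12)² = ((1 - ⅓) - 12)² = (⅔ - 12)² = (-34/3)² = 1156/9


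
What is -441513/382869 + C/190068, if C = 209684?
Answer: -100999708/2021420697 ≈ -0.049965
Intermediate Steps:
-441513/382869 + C/190068 = -441513/382869 + 209684/190068 = -441513*1/382869 + 209684*(1/190068) = -49057/42541 + 52421/47517 = -100999708/2021420697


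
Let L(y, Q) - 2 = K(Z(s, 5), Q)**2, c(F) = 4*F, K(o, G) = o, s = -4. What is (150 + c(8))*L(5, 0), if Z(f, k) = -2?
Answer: 1092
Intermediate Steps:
L(y, Q) = 6 (L(y, Q) = 2 + (-2)**2 = 2 + 4 = 6)
(150 + c(8))*L(5, 0) = (150 + 4*8)*6 = (150 + 32)*6 = 182*6 = 1092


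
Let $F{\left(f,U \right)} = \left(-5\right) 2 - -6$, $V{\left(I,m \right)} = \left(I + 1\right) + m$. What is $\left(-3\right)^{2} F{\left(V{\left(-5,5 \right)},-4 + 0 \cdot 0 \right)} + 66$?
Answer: $30$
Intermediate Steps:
$V{\left(I,m \right)} = 1 + I + m$ ($V{\left(I,m \right)} = \left(1 + I\right) + m = 1 + I + m$)
$F{\left(f,U \right)} = -4$ ($F{\left(f,U \right)} = -10 + 6 = -4$)
$\left(-3\right)^{2} F{\left(V{\left(-5,5 \right)},-4 + 0 \cdot 0 \right)} + 66 = \left(-3\right)^{2} \left(-4\right) + 66 = 9 \left(-4\right) + 66 = -36 + 66 = 30$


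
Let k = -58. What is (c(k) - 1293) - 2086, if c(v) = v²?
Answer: -15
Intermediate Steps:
(c(k) - 1293) - 2086 = ((-58)² - 1293) - 2086 = (3364 - 1293) - 2086 = 2071 - 2086 = -15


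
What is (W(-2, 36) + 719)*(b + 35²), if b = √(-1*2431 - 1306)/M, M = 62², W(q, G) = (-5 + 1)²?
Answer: 900375 + 735*I*√3737/3844 ≈ 9.0038e+5 + 11.689*I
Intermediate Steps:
W(q, G) = 16 (W(q, G) = (-4)² = 16)
M = 3844
b = I*√3737/3844 (b = √(-1*2431 - 1306)/3844 = √(-2431 - 1306)*(1/3844) = √(-3737)*(1/3844) = (I*√3737)*(1/3844) = I*√3737/3844 ≈ 0.015903*I)
(W(-2, 36) + 719)*(b + 35²) = (16 + 719)*(I*√3737/3844 + 35²) = 735*(I*√3737/3844 + 1225) = 735*(1225 + I*√3737/3844) = 900375 + 735*I*√3737/3844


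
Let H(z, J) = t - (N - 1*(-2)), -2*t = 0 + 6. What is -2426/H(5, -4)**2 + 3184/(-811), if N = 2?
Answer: -2123502/39739 ≈ -53.436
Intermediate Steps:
t = -3 (t = -(0 + 6)/2 = -1/2*6 = -3)
H(z, J) = -7 (H(z, J) = -3 - (2 - 1*(-2)) = -3 - (2 + 2) = -3 - 1*4 = -3 - 4 = -7)
-2426/H(5, -4)**2 + 3184/(-811) = -2426/((-7)**2) + 3184/(-811) = -2426/49 + 3184*(-1/811) = -2426*1/49 - 3184/811 = -2426/49 - 3184/811 = -2123502/39739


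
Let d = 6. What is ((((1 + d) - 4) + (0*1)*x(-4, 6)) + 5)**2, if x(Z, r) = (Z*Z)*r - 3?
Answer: 64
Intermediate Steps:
x(Z, r) = -3 + r*Z**2 (x(Z, r) = Z**2*r - 3 = r*Z**2 - 3 = -3 + r*Z**2)
((((1 + d) - 4) + (0*1)*x(-4, 6)) + 5)**2 = ((((1 + 6) - 4) + (0*1)*(-3 + 6*(-4)**2)) + 5)**2 = (((7 - 4) + 0*(-3 + 6*16)) + 5)**2 = ((3 + 0*(-3 + 96)) + 5)**2 = ((3 + 0*93) + 5)**2 = ((3 + 0) + 5)**2 = (3 + 5)**2 = 8**2 = 64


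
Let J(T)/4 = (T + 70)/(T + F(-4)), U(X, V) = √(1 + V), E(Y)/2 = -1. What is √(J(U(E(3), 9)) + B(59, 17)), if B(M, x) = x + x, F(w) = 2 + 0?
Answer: √(348 + 38*√10)/√(2 + √10) ≈ 9.5231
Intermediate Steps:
E(Y) = -2 (E(Y) = 2*(-1) = -2)
F(w) = 2
J(T) = 4*(70 + T)/(2 + T) (J(T) = 4*((T + 70)/(T + 2)) = 4*((70 + T)/(2 + T)) = 4*(70 + T)/(2 + T))
B(M, x) = 2*x
√(J(U(E(3), 9)) + B(59, 17)) = √(4*(70 + √(1 + 9))/(2 + √(1 + 9)) + 2*17) = √(4*(70 + √10)/(2 + √10) + 34) = √(34 + 4*(70 + √10)/(2 + √10))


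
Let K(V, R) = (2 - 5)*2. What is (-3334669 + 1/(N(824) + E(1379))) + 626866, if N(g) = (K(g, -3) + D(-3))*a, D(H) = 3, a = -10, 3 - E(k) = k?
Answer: -3644702839/1346 ≈ -2.7078e+6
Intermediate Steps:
K(V, R) = -6 (K(V, R) = -3*2 = -6)
E(k) = 3 - k
N(g) = 30 (N(g) = (-6 + 3)*(-10) = -3*(-10) = 30)
(-3334669 + 1/(N(824) + E(1379))) + 626866 = (-3334669 + 1/(30 + (3 - 1*1379))) + 626866 = (-3334669 + 1/(30 + (3 - 1379))) + 626866 = (-3334669 + 1/(30 - 1376)) + 626866 = (-3334669 + 1/(-1346)) + 626866 = (-3334669 - 1/1346) + 626866 = -4488464475/1346 + 626866 = -3644702839/1346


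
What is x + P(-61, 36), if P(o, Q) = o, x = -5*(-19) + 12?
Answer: 46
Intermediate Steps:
x = 107 (x = 95 + 12 = 107)
x + P(-61, 36) = 107 - 61 = 46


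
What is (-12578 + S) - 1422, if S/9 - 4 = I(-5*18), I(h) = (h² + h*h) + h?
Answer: 131026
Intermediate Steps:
I(h) = h + 2*h² (I(h) = (h² + h²) + h = 2*h² + h = h + 2*h²)
S = 145026 (S = 36 + 9*((-5*18)*(1 + 2*(-5*18))) = 36 + 9*(-90*(1 + 2*(-90))) = 36 + 9*(-90*(1 - 180)) = 36 + 9*(-90*(-179)) = 36 + 9*16110 = 36 + 144990 = 145026)
(-12578 + S) - 1422 = (-12578 + 145026) - 1422 = 132448 - 1422 = 131026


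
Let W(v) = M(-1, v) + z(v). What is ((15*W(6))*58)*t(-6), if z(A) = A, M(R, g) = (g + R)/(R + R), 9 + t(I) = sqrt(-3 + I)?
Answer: -27405 + 9135*I ≈ -27405.0 + 9135.0*I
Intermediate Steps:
t(I) = -9 + sqrt(-3 + I)
M(R, g) = (R + g)/(2*R) (M(R, g) = (R + g)/((2*R)) = (R + g)*(1/(2*R)) = (R + g)/(2*R))
W(v) = 1/2 + v/2 (W(v) = (1/2)*(-1 + v)/(-1) + v = (1/2)*(-1)*(-1 + v) + v = (1/2 - v/2) + v = 1/2 + v/2)
((15*W(6))*58)*t(-6) = ((15*(1/2 + (1/2)*6))*58)*(-9 + sqrt(-3 - 6)) = ((15*(1/2 + 3))*58)*(-9 + sqrt(-9)) = ((15*(7/2))*58)*(-9 + 3*I) = ((105/2)*58)*(-9 + 3*I) = 3045*(-9 + 3*I) = -27405 + 9135*I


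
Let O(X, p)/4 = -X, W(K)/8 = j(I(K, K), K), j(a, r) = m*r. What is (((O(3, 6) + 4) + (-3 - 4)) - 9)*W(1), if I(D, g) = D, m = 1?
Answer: -192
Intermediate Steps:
j(a, r) = r (j(a, r) = 1*r = r)
W(K) = 8*K
O(X, p) = -4*X (O(X, p) = 4*(-X) = -4*X)
(((O(3, 6) + 4) + (-3 - 4)) - 9)*W(1) = (((-4*3 + 4) + (-3 - 4)) - 9)*(8*1) = (((-12 + 4) - 7) - 9)*8 = ((-8 - 7) - 9)*8 = (-15 - 9)*8 = -24*8 = -192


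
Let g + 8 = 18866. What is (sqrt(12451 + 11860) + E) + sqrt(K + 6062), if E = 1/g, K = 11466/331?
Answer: 1/18858 + sqrt(24311) + 2*sqrt(166988507)/331 ≈ 234.00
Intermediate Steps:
g = 18858 (g = -8 + 18866 = 18858)
K = 11466/331 (K = 11466*(1/331) = 11466/331 ≈ 34.641)
E = 1/18858 ≈ 5.3028e-5
(sqrt(12451 + 11860) + E) + sqrt(K + 6062) = (sqrt(12451 + 11860) + 1/18858) + sqrt(11466/331 + 6062) = (sqrt(24311) + 1/18858) + sqrt(2017988/331) = (1/18858 + sqrt(24311)) + 2*sqrt(166988507)/331 = 1/18858 + sqrt(24311) + 2*sqrt(166988507)/331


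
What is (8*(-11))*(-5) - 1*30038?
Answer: -29598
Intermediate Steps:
(8*(-11))*(-5) - 1*30038 = -88*(-5) - 30038 = 440 - 30038 = -29598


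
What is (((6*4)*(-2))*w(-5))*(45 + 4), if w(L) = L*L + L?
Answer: -47040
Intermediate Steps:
w(L) = L + L² (w(L) = L² + L = L + L²)
(((6*4)*(-2))*w(-5))*(45 + 4) = (((6*4)*(-2))*(-5*(1 - 5)))*(45 + 4) = ((24*(-2))*(-5*(-4)))*49 = -48*20*49 = -960*49 = -47040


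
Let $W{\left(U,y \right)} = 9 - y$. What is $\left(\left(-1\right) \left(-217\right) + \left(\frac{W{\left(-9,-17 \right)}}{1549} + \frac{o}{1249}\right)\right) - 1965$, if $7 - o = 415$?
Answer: $- \frac{3382456866}{1934701} \approx -1748.3$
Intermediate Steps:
$o = -408$ ($o = 7 - 415 = -408$)
$\left(\left(-1\right) \left(-217\right) + \left(\frac{W{\left(-9,-17 \right)}}{1549} + \frac{o}{1249}\right)\right) - 1965 = \left(\left(-1\right) \left(-217\right) - \left(\frac{408}{1249} - \frac{9 - -17}{1549}\right)\right) - 1965 = \left(217 - \left(\frac{408}{1249} - \left(9 + 17\right) \frac{1}{1549}\right)\right) - 1965 = \left(217 + \left(26 \cdot \frac{1}{1549} - \frac{408}{1249}\right)\right) - 1965 = \left(217 + \left(\frac{26}{1549} - \frac{408}{1249}\right)\right) - 1965 = \left(217 - \frac{599518}{1934701}\right) - 1965 = \frac{419230599}{1934701} - 1965 = - \frac{3382456866}{1934701}$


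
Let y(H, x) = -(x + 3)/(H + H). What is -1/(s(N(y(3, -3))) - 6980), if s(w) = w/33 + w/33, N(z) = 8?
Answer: 33/230324 ≈ 0.00014328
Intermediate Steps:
y(H, x) = -(3 + x)/(2*H)
s(w) = 2*w/33 (s(w) = w*(1/33) + w*(1/33) = w/33 + w/33 = 2*w/33)
-1/(s(N(y(3, -3))) - 6980) = -1/((2/33)*8 - 6980) = -1/(16/33 - 6980) = -1/(-230324/33) = -33/230324*(-1) = 33/230324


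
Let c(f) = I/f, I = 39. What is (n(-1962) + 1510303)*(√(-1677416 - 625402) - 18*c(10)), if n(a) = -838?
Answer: -105964443 + 1509465*I*√2302818 ≈ -1.0596e+8 + 2.2906e+9*I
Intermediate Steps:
c(f) = 39/f
(n(-1962) + 1510303)*(√(-1677416 - 625402) - 18*c(10)) = (-838 + 1510303)*(√(-1677416 - 625402) - 702/10) = 1509465*(√(-2302818) - 702/10) = 1509465*(I*√2302818 - 18*39/10) = 1509465*(I*√2302818 - 351/5) = 1509465*(-351/5 + I*√2302818) = -105964443 + 1509465*I*√2302818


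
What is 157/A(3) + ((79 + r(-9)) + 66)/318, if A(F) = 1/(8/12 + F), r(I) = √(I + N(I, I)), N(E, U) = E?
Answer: 61069/106 + I*√2/106 ≈ 576.12 + 0.013342*I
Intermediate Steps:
r(I) = √2*√I (r(I) = √(I + I) = √(2*I) = √2*√I)
A(F) = 1/(⅔ + F) (A(F) = 1/(8*(1/12) + F) = 1/(⅔ + F))
157/A(3) + ((79 + r(-9)) + 66)/318 = 157/((3/(2 + 3*3))) + ((79 + √2*√(-9)) + 66)/318 = 157/((3/(2 + 9))) + ((79 + √2*(3*I)) + 66)*(1/318) = 157/((3/11)) + ((79 + 3*I*√2) + 66)*(1/318) = 157/((3*(1/11))) + (145 + 3*I*√2)*(1/318) = 157/(3/11) + (145/318 + I*√2/106) = 157*(11/3) + (145/318 + I*√2/106) = 1727/3 + (145/318 + I*√2/106) = 61069/106 + I*√2/106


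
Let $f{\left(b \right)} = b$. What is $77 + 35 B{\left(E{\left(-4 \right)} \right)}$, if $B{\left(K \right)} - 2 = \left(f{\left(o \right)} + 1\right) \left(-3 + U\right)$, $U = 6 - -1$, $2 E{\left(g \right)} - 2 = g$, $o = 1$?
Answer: $427$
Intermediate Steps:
$E{\left(g \right)} = 1 + \frac{g}{2}$
$U = 7$ ($U = 6 + 1 = 7$)
$B{\left(K \right)} = 10$ ($B{\left(K \right)} = 2 + \left(1 + 1\right) \left(-3 + 7\right) = 2 + 2 \cdot 4 = 2 + 8 = 10$)
$77 + 35 B{\left(E{\left(-4 \right)} \right)} = 77 + 35 \cdot 10 = 77 + 350 = 427$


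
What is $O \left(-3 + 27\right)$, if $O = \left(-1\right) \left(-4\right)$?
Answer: $96$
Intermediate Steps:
$O = 4$
$O \left(-3 + 27\right) = 4 \left(-3 + 27\right) = 4 \cdot 24 = 96$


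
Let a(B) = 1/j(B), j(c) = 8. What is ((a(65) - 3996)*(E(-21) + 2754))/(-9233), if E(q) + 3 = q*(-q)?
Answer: 5274555/5276 ≈ 999.73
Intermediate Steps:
a(B) = ⅛ (a(B) = 1/8 = ⅛)
E(q) = -3 - q² (E(q) = -3 + q*(-q) = -3 - q²)
((a(65) - 3996)*(E(-21) + 2754))/(-9233) = ((⅛ - 3996)*((-3 - 1*(-21)²) + 2754))/(-9233) = -31967*((-3 - 1*441) + 2754)/8*(-1/9233) = -31967*((-3 - 441) + 2754)/8*(-1/9233) = -31967*(-444 + 2754)/8*(-1/9233) = -31967/8*2310*(-1/9233) = -36921885/4*(-1/9233) = 5274555/5276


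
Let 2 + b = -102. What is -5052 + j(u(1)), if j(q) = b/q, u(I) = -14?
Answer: -35312/7 ≈ -5044.6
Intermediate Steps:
b = -104 (b = -2 - 102 = -104)
j(q) = -104/q
-5052 + j(u(1)) = -5052 - 104/(-14) = -5052 - 104*(-1/14) = -5052 + 52/7 = -35312/7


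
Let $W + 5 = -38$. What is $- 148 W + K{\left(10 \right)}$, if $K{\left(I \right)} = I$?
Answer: $6374$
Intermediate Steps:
$W = -43$ ($W = -5 - 38 = -43$)
$- 148 W + K{\left(10 \right)} = \left(-148\right) \left(-43\right) + 10 = 6364 + 10 = 6374$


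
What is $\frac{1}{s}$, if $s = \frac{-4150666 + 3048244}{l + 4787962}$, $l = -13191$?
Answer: $- \frac{4774771}{1102422} \approx -4.3312$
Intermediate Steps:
$s = - \frac{1102422}{4774771}$ ($s = \frac{-4150666 + 3048244}{-13191 + 4787962} = - \frac{1102422}{4774771} \approx -0.23088$)
$\frac{1}{s} = \frac{1}{- \frac{1102422}{4774771}} = - \frac{4774771}{1102422}$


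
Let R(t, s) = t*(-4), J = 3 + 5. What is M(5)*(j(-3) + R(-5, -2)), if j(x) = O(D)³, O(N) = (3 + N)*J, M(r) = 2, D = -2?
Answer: 1064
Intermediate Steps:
J = 8
O(N) = 24 + 8*N (O(N) = (3 + N)*8 = 24 + 8*N)
j(x) = 512 (j(x) = (24 + 8*(-2))³ = (24 - 16)³ = 8³ = 512)
R(t, s) = -4*t
M(5)*(j(-3) + R(-5, -2)) = 2*(512 - 4*(-5)) = 2*(512 + 20) = 2*532 = 1064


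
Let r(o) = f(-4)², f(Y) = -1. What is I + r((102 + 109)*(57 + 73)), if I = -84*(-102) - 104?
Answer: 8465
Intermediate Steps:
r(o) = 1 (r(o) = (-1)² = 1)
I = 8464 (I = 8568 - 104 = 8464)
I + r((102 + 109)*(57 + 73)) = 8464 + 1 = 8465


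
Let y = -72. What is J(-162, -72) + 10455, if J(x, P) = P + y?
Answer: 10311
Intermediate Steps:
J(x, P) = -72 + P (J(x, P) = P - 72 = -72 + P)
J(-162, -72) + 10455 = (-72 - 72) + 10455 = -144 + 10455 = 10311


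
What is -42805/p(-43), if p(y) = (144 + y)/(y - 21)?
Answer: 2739520/101 ≈ 27124.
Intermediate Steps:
p(y) = (144 + y)/(-21 + y)
-42805/p(-43) = -42805*(-21 - 43)/(144 - 43) = -42805/(101/(-64)) = -42805/((-1/64*101)) = -42805/(-101/64) = -42805*(-64/101) = 2739520/101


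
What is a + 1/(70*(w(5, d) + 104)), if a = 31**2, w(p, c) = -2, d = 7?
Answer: 6861541/7140 ≈ 961.00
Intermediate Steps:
a = 961
a + 1/(70*(w(5, d) + 104)) = 961 + 1/(70*(-2 + 104)) = 961 + 1/(70*102) = 961 + 1/7140 = 6861541/7140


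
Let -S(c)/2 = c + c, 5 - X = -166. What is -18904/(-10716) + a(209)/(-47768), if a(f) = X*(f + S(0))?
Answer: 130006787/127970472 ≈ 1.0159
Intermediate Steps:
X = 171 (X = 5 - 1*(-166) = 5 + 166 = 171)
S(c) = -4*c (S(c) = -2*(c + c) = -4*c)
a(f) = 171*f (a(f) = 171*(f - 4*0) = 171*(f + 0) = 171*f)
-18904/(-10716) + a(209)/(-47768) = -18904/(-10716) + (171*209)/(-47768) = -18904*(-1/10716) + 35739*(-1/47768) = 4726/2679 - 35739/47768 = 130006787/127970472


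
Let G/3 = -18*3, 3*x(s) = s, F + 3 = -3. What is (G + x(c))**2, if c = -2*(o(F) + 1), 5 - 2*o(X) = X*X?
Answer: 208849/9 ≈ 23205.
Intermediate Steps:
F = -6 (F = -3 - 3 = -6)
o(X) = 5/2 - X**2/2 (o(X) = 5/2 - X*X/2 = 5/2 - X**2/2)
c = 29 (c = -2*((5/2 - 1/2*(-6)**2) + 1) = -2*((5/2 - 1/2*36) + 1) = -2*((5/2 - 18) + 1) = -2*(-31/2 + 1) = -2*(-29/2) = 29)
x(s) = s/3
G = -162 (G = 3*(-18*3) = 3*(-54) = -162)
(G + x(c))**2 = (-162 + (1/3)*29)**2 = (-162 + 29/3)**2 = (-457/3)**2 = 208849/9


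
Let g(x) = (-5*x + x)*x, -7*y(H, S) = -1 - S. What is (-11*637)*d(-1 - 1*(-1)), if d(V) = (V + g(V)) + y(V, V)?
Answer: -1001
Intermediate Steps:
y(H, S) = ⅐ + S/7 (y(H, S) = -(-1 - S)/7 = ⅐ + S/7)
g(x) = -4*x² (g(x) = (-4*x)*x = -4*x²)
d(V) = ⅐ - 4*V² + 8*V/7 (d(V) = (V - 4*V²) + (⅐ + V/7) = ⅐ - 4*V² + 8*V/7)
(-11*637)*d(-1 - 1*(-1)) = (-11*637)*(⅐ - 4*(-1 - 1*(-1))² + 8*(-1 - 1*(-1))/7) = -7007*(⅐ - 4*(-1 + 1)² + 8*(-1 + 1)/7) = -7007*(⅐ - 4*0² + (8/7)*0) = -7007*(⅐ - 4*0 + 0) = -7007*(⅐ + 0 + 0) = -7007*⅐ = -1001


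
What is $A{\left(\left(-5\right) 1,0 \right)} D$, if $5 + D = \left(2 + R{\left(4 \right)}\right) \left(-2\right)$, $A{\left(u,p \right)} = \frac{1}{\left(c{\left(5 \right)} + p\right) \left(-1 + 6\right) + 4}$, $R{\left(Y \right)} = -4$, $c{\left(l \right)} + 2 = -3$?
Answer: $\frac{1}{21} \approx 0.047619$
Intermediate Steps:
$c{\left(l \right)} = -5$ ($c{\left(l \right)} = -2 - 3 = -5$)
$A{\left(u,p \right)} = \frac{1}{-21 + 5 p}$ ($A{\left(u,p \right)} = \frac{1}{\left(-5 + p\right) \left(-1 + 6\right) + 4} = \frac{1}{\left(-5 + p\right) 5 + 4} = \frac{1}{\left(-25 + 5 p\right) + 4} = \frac{1}{-21 + 5 p}$)
$D = -1$ ($D = -5 + \left(2 - 4\right) \left(-2\right) = -5 - -4 = -5 + 4 = -1$)
$A{\left(\left(-5\right) 1,0 \right)} D = \frac{1}{-21 + 5 \cdot 0} \left(-1\right) = \frac{1}{-21 + 0} \left(-1\right) = \frac{1}{-21} \left(-1\right) = \left(- \frac{1}{21}\right) \left(-1\right) = \frac{1}{21}$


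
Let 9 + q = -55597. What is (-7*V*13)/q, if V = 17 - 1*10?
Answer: 637/55606 ≈ 0.011456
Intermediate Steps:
V = 7 (V = 17 - 10 = 7)
q = -55606 (q = -9 - 55597 = -55606)
(-7*V*13)/q = (-7*7*13)/(-55606) = -49*13*(-1/55606) = -637*(-1/55606) = 637/55606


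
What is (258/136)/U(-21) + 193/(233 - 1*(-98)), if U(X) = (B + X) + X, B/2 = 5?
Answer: 377269/720256 ≈ 0.52380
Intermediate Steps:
B = 10 (B = 2*5 = 10)
U(X) = 10 + 2*X (U(X) = (10 + X) + X = 10 + 2*X)
(258/136)/U(-21) + 193/(233 - 1*(-98)) = (258/136)/(10 + 2*(-21)) + 193/(233 - 1*(-98)) = (258*(1/136))/(10 - 42) + 193/(233 + 98) = (129/68)/(-32) + 193/331 = (129/68)*(-1/32) + 193*(1/331) = -129/2176 + 193/331 = 377269/720256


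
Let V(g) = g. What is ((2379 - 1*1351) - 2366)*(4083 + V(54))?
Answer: -5535306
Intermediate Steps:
((2379 - 1*1351) - 2366)*(4083 + V(54)) = ((2379 - 1*1351) - 2366)*(4083 + 54) = ((2379 - 1351) - 2366)*4137 = (1028 - 2366)*4137 = -1338*4137 = -5535306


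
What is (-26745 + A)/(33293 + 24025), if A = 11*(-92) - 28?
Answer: -27785/57318 ≈ -0.48475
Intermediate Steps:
A = -1040 (A = -1012 - 28 = -1040)
(-26745 + A)/(33293 + 24025) = (-26745 - 1040)/(33293 + 24025) = -27785/57318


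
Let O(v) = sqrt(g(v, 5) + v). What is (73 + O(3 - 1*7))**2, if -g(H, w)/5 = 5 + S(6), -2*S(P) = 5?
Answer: (146 + I*sqrt(66))**2/4 ≈ 5312.5 + 593.05*I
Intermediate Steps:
S(P) = -5/2 (S(P) = -1/2*5 = -5/2)
g(H, w) = -25/2 (g(H, w) = -5*(5 - 5/2) = -5*5/2 = -25/2)
O(v) = sqrt(-25/2 + v)
(73 + O(3 - 1*7))**2 = (73 + sqrt(-50 + 4*(3 - 1*7))/2)**2 = (73 + sqrt(-50 + 4*(3 - 7))/2)**2 = (73 + sqrt(-50 + 4*(-4))/2)**2 = (73 + sqrt(-50 - 16)/2)**2 = (73 + sqrt(-66)/2)**2 = (73 + (I*sqrt(66))/2)**2 = (73 + I*sqrt(66)/2)**2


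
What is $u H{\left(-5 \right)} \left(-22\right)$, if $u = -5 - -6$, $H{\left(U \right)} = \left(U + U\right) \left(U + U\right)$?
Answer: $-2200$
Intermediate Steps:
$H{\left(U \right)} = 4 U^{2}$ ($H{\left(U \right)} = 2 U 2 U = 4 U^{2}$)
$u = 1$ ($u = -5 + 6 = 1$)
$u H{\left(-5 \right)} \left(-22\right) = 1 \cdot 4 \left(-5\right)^{2} \left(-22\right) = 1 \cdot 4 \cdot 25 \left(-22\right) = 1 \cdot 100 \left(-22\right) = 100 \left(-22\right) = -2200$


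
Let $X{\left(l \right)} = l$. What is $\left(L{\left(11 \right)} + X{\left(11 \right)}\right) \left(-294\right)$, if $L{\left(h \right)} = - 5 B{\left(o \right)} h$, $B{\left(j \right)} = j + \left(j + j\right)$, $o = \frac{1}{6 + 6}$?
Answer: $\frac{1617}{2} \approx 808.5$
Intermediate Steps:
$o = \frac{1}{12} \approx 0.083333$
$B{\left(j \right)} = 3 j$ ($B{\left(j \right)} = j + 2 j = 3 j$)
$L{\left(h \right)} = - \frac{5 h}{4}$ ($L{\left(h \right)} = - 5 \cdot 3 \cdot \frac{1}{12} h = \left(-5\right) \frac{1}{4} h = - \frac{5 h}{4}$)
$\left(L{\left(11 \right)} + X{\left(11 \right)}\right) \left(-294\right) = \left(\left(- \frac{5}{4}\right) 11 + 11\right) \left(-294\right) = \left(- \frac{55}{4} + 11\right) \left(-294\right) = \left(- \frac{11}{4}\right) \left(-294\right) = \frac{1617}{2}$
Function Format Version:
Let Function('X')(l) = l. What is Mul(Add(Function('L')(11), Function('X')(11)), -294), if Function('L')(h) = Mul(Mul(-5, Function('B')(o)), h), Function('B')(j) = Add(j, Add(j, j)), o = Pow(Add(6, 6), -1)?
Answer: Rational(1617, 2) ≈ 808.50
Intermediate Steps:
o = Rational(1, 12) (o = Pow(12, -1) = Rational(1, 12) ≈ 0.083333)
Function('B')(j) = Mul(3, j) (Function('B')(j) = Add(j, Mul(2, j)) = Mul(3, j))
Function('L')(h) = Mul(Rational(-5, 4), h) (Function('L')(h) = Mul(Mul(-5, Mul(3, Rational(1, 12))), h) = Mul(Mul(-5, Rational(1, 4)), h) = Mul(Rational(-5, 4), h))
Mul(Add(Function('L')(11), Function('X')(11)), -294) = Mul(Add(Mul(Rational(-5, 4), 11), 11), -294) = Mul(Add(Rational(-55, 4), 11), -294) = Mul(Rational(-11, 4), -294) = Rational(1617, 2)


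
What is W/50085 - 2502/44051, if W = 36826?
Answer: 213844208/315184905 ≈ 0.67847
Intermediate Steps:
W/50085 - 2502/44051 = 36826/50085 - 2502/44051 = 213844208/315184905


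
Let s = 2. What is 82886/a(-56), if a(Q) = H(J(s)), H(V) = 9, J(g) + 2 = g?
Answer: 82886/9 ≈ 9209.6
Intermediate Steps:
J(g) = -2 + g
a(Q) = 9
82886/a(-56) = 82886/9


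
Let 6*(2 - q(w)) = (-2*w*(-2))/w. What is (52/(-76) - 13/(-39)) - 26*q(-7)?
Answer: -1996/57 ≈ -35.018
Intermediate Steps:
q(w) = 4/3 (q(w) = 2 - -2*w*(-2)/(6*w) = 2 - 4*w/(6*w) = 2 - ⅙*4 = 2 - ⅔ = 4/3)
(52/(-76) - 13/(-39)) - 26*q(-7) = (52/(-76) - 13/(-39)) - 26*4/3 = (52*(-1/76) - 13*(-1/39)) - 104/3 = (-13/19 + ⅓) - 104/3 = -20/57 - 104/3 = -1996/57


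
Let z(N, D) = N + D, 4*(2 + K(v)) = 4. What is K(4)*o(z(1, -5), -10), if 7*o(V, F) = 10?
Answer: -10/7 ≈ -1.4286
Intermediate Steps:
K(v) = -1 (K(v) = -2 + (¼)*4 = -2 + 1 = -1)
z(N, D) = D + N
o(V, F) = 10/7 (o(V, F) = (⅐)*10 = 10/7)
K(4)*o(z(1, -5), -10) = -1*10/7 = -10/7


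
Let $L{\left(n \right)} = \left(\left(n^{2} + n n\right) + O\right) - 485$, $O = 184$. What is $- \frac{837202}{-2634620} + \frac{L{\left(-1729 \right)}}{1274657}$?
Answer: $\frac{8409217231967}{1679118412670} \approx 5.0081$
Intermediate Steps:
$L{\left(n \right)} = -301 + 2 n^{2}$ ($L{\left(n \right)} = \left(\left(n^{2} + n n\right) + 184\right) - 485 = \left(\left(n^{2} + n^{2}\right) + 184\right) - 485 = \left(2 n^{2} + 184\right) - 485 = \left(184 + 2 n^{2}\right) - 485 = -301 + 2 n^{2}$)
$- \frac{837202}{-2634620} + \frac{L{\left(-1729 \right)}}{1274657} = - \frac{837202}{-2634620} + \frac{-301 + 2 \left(-1729\right)^{2}}{1274657} = \left(-837202\right) \left(- \frac{1}{2634620}\right) + \left(-301 + 2 \cdot 2989441\right) \frac{1}{1274657} = \frac{418601}{1317310} + \left(-301 + 5978882\right) \frac{1}{1274657} = \frac{418601}{1317310} + 5978581 \cdot \frac{1}{1274657} = \frac{418601}{1317310} + \frac{5978581}{1274657} = \frac{8409217231967}{1679118412670}$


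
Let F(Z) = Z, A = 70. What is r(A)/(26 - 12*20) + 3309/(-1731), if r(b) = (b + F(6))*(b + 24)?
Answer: -2179065/61739 ≈ -35.295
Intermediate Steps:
r(b) = (6 + b)*(24 + b) (r(b) = (b + 6)*(b + 24) = (6 + b)*(24 + b))
r(A)/(26 - 12*20) + 3309/(-1731) = (144 + 70**2 + 30*70)/(26 - 12*20) + 3309/(-1731) = (144 + 4900 + 2100)/(26 - 240) + 3309*(-1/1731) = 7144/(-214) - 1103/577 = 7144*(-1/214) - 1103/577 = -3572/107 - 1103/577 = -2179065/61739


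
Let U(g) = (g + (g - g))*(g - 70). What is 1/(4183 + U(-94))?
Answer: 1/19599 ≈ 5.1023e-5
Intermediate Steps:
U(g) = g*(-70 + g) (U(g) = (g + 0)*(-70 + g) = g*(-70 + g))
1/(4183 + U(-94)) = 1/(4183 - 94*(-70 - 94)) = 1/(4183 - 94*(-164)) = 1/(4183 + 15416) = 1/19599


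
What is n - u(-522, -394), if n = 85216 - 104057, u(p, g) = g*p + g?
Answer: -224115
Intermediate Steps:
u(p, g) = g + g*p
n = -18841
n - u(-522, -394) = -18841 - (-394)*(1 - 522) = -18841 - (-394)*(-521) = -18841 - 1*205274 = -18841 - 205274 = -224115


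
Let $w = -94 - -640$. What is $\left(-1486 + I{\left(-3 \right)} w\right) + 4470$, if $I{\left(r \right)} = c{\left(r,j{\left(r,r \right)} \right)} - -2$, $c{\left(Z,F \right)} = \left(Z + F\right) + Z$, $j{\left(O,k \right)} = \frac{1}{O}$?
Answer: $618$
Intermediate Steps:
$w = 546$ ($w = -94 + 640 = 546$)
$c{\left(Z,F \right)} = F + 2 Z$ ($c{\left(Z,F \right)} = \left(F + Z\right) + Z = F + 2 Z$)
$I{\left(r \right)} = 2 + \frac{1}{r} + 2 r$ ($I{\left(r \right)} = \left(\frac{1}{r} + 2 r\right) - -2 = \left(\frac{1}{r} + 2 r\right) + 2 = 2 + \frac{1}{r} + 2 r$)
$\left(-1486 + I{\left(-3 \right)} w\right) + 4470 = \left(-1486 + \left(2 + \frac{1}{-3} + 2 \left(-3\right)\right) 546\right) + 4470 = \left(-1486 + \left(2 - \frac{1}{3} - 6\right) 546\right) + 4470 = \left(-1486 - 2366\right) + 4470 = -3852 + 4470 = 618$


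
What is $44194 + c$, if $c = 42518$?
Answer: $86712$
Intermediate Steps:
$44194 + c = 44194 + 42518 = 86712$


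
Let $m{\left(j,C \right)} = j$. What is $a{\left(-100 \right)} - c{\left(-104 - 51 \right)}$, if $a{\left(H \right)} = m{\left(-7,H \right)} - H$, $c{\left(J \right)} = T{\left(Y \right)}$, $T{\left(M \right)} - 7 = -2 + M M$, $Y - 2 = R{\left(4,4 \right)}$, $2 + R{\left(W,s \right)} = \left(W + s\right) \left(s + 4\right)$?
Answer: $-4008$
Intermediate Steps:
$R{\left(W,s \right)} = -2 + \left(4 + s\right) \left(W + s\right)$ ($R{\left(W,s \right)} = -2 + \left(W + s\right) \left(s + 4\right) = -2 + \left(W + s\right) \left(4 + s\right) = -2 + \left(4 + s\right) \left(W + s\right)$)
$Y = 64$ ($Y = 2 + \left(-2 + 4^{2} + 4 \cdot 4 + 4 \cdot 4 + 4 \cdot 4\right) = 2 + \left(-2 + 16 + 16 + 16 + 16\right) = 2 + 62 = 64$)
$T{\left(M \right)} = 5 + M^{2}$ ($T{\left(M \right)} = 7 + \left(-2 + M M\right) = 7 + \left(-2 + M^{2}\right) = 5 + M^{2}$)
$c{\left(J \right)} = 4101$ ($c{\left(J \right)} = 5 + 64^{2} = 5 + 4096 = 4101$)
$a{\left(H \right)} = -7 - H$
$a{\left(-100 \right)} - c{\left(-104 - 51 \right)} = \left(-7 - -100\right) - 4101 = \left(-7 + 100\right) - 4101 = 93 - 4101 = -4008$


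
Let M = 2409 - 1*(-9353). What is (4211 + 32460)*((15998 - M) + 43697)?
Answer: 1757751043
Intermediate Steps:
M = 11762 (M = 2409 + 9353 = 11762)
(4211 + 32460)*((15998 - M) + 43697) = (4211 + 32460)*((15998 - 1*11762) + 43697) = 36671*((15998 - 11762) + 43697) = 36671*(4236 + 43697) = 36671*47933 = 1757751043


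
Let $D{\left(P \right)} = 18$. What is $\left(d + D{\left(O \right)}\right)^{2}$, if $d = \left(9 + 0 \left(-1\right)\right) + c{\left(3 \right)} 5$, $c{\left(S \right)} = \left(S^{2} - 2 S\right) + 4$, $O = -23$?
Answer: $3844$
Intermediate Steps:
$c{\left(S \right)} = 4 + S^{2} - 2 S$
$d = 44$ ($d = \left(9 + 0 \left(-1\right)\right) + \left(4 + 3^{2} - 6\right) 5 = \left(9 + 0\right) + \left(4 + 9 - 6\right) 5 = 9 + 7 \cdot 5 = 9 + 35 = 44$)
$\left(d + D{\left(O \right)}\right)^{2} = \left(44 + 18\right)^{2} = 62^{2} = 3844$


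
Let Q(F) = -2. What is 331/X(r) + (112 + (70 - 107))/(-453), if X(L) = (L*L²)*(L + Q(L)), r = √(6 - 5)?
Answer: -50006/151 ≈ -331.17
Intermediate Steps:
r = 1 (r = √1 = 1)
X(L) = L³*(-2 + L) (X(L) = (L*L²)*(L - 2) = L³*(-2 + L))
331/X(r) + (112 + (70 - 107))/(-453) = 331/((1³*(-2 + 1))) + (112 + (70 - 107))/(-453) = 331/((1*(-1))) + (112 - 37)*(-1/453) = 331/(-1) + 75*(-1/453) = 331*(-1) - 25/151 = -331 - 25/151 = -50006/151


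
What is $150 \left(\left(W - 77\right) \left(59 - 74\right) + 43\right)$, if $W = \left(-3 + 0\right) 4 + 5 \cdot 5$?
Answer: $150450$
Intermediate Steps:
$W = 13$ ($W = \left(-3\right) 4 + 25 = -12 + 25 = 13$)
$150 \left(\left(W - 77\right) \left(59 - 74\right) + 43\right) = 150 \left(\left(13 - 77\right) \left(59 - 74\right) + 43\right) = 150 \left(\left(-64\right) \left(-15\right) + 43\right) = 150 \left(960 + 43\right) = 150 \cdot 1003 = 150450$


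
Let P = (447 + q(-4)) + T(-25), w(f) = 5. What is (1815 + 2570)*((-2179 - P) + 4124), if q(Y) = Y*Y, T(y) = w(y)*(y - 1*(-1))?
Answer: 7024770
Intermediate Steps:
T(y) = 5 + 5*y (T(y) = 5*(y - 1*(-1)) = 5*(y + 1) = 5*(1 + y) = 5 + 5*y)
q(Y) = Y**2
P = 343 (P = (447 + (-4)**2) + (5 + 5*(-25)) = (447 + 16) + (5 - 125) = 463 - 120 = 343)
(1815 + 2570)*((-2179 - P) + 4124) = (1815 + 2570)*((-2179 - 1*343) + 4124) = 4385*((-2179 - 343) + 4124) = 4385*(-2522 + 4124) = 4385*1602 = 7024770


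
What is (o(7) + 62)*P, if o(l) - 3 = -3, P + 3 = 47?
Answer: 2728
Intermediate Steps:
P = 44 (P = -3 + 47 = 44)
o(l) = 0 (o(l) = 3 - 3 = 0)
(o(7) + 62)*P = (0 + 62)*44 = 62*44 = 2728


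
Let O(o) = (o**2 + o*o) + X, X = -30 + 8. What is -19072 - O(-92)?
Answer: -35978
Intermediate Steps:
X = -22
O(o) = -22 + 2*o**2 (O(o) = (o**2 + o*o) - 22 = (o**2 + o**2) - 22 = 2*o**2 - 22 = -22 + 2*o**2)
-19072 - O(-92) = -19072 - (-22 + 2*(-92)**2) = -19072 - (-22 + 2*8464) = -19072 - (-22 + 16928) = -19072 - 1*16906 = -19072 - 16906 = -35978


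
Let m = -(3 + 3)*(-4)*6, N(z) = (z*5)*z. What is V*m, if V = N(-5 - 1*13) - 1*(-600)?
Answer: 319680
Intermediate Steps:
N(z) = 5*z**2 (N(z) = (5*z)*z = 5*z**2)
V = 2220 (V = 5*(-5 - 1*13)**2 - 1*(-600) = 5*(-5 - 13)**2 + 600 = 5*(-18)**2 + 600 = 5*324 + 600 = 1620 + 600 = 2220)
m = 144 (m = -6*(-4)*6 = -1*(-24)*6 = 24*6 = 144)
V*m = 2220*144 = 319680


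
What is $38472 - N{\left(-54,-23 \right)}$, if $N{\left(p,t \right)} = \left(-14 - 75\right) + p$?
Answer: $38615$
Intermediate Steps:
$N{\left(p,t \right)} = -89 + p$
$38472 - N{\left(-54,-23 \right)} = 38472 - \left(-89 - 54\right) = 38472 - -143 = 38472 + 143 = 38615$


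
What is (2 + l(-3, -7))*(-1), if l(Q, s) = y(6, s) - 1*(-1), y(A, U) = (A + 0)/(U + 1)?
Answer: -2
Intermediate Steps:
y(A, U) = A/(1 + U)
l(Q, s) = 1 + 6/(1 + s) (l(Q, s) = 6/(1 + s) - 1*(-1) = 6/(1 + s) + 1 = 1 + 6/(1 + s))
(2 + l(-3, -7))*(-1) = (2 + (7 - 7)/(1 - 7))*(-1) = (2 + 0/(-6))*(-1) = (2 - ⅙*0)*(-1) = (2 + 0)*(-1) = 2*(-1) = -2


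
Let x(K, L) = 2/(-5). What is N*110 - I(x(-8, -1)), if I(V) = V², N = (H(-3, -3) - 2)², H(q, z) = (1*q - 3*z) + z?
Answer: 2746/25 ≈ 109.84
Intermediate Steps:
x(K, L) = -⅖ (x(K, L) = 2*(-⅕) = -⅖)
H(q, z) = q - 2*z (H(q, z) = (q - 3*z) + z = q - 2*z)
N = 1 (N = ((-3 - 2*(-3)) - 2)² = ((-3 + 6) - 2)² = (3 - 2)² = 1² = 1)
N*110 - I(x(-8, -1)) = 1*110 - (-⅖)² = 110 - 1*4/25 = 110 - 4/25 = 2746/25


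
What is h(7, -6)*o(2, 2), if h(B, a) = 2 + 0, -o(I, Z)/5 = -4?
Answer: 40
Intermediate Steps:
o(I, Z) = 20 (o(I, Z) = -5*(-4) = 20)
h(B, a) = 2
h(7, -6)*o(2, 2) = 2*20 = 40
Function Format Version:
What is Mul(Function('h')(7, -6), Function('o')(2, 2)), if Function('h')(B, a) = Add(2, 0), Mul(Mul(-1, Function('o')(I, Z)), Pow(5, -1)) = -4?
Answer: 40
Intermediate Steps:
Function('o')(I, Z) = 20 (Function('o')(I, Z) = Mul(-5, -4) = 20)
Function('h')(B, a) = 2
Mul(Function('h')(7, -6), Function('o')(2, 2)) = Mul(2, 20) = 40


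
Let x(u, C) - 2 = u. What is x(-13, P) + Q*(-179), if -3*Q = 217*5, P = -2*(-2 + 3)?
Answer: 194182/3 ≈ 64727.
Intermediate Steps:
P = -2 (P = -2*1 = -2)
x(u, C) = 2 + u
Q = -1085/3 (Q = -217*5/3 = -⅓*1085 = -1085/3 ≈ -361.67)
x(-13, P) + Q*(-179) = (2 - 13) - 1085/3*(-179) = -11 + 194215/3 = 194182/3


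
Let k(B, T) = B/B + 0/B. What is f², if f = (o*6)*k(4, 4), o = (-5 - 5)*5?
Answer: 90000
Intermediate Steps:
o = -50 (o = -10*5 = -50)
k(B, T) = 1 (k(B, T) = 1 + 0 = 1)
f = -300 (f = -50*6*1 = -300*1 = -300)
f² = (-300)² = 90000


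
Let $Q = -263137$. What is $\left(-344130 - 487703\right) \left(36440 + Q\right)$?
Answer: $188574045601$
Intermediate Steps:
$\left(-344130 - 487703\right) \left(36440 + Q\right) = \left(-344130 - 487703\right) \left(36440 - 263137\right) = \left(-831833\right) \left(-226697\right) = 188574045601$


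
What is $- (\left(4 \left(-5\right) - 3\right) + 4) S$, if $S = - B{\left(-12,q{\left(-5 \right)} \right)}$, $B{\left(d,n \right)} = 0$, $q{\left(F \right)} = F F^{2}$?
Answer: $0$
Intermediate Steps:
$q{\left(F \right)} = F^{3}$
$S = 0$ ($S = \left(-1\right) 0 = 0$)
$- (\left(4 \left(-5\right) - 3\right) + 4) S = - (\left(4 \left(-5\right) - 3\right) + 4) 0 = - (\left(-20 - 3\right) + 4) 0 = - (-23 + 4) 0 = \left(-1\right) \left(-19\right) 0 = 19 \cdot 0 = 0$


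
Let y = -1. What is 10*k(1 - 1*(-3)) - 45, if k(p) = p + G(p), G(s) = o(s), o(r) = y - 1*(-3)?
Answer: 15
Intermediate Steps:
o(r) = 2 (o(r) = -1 - 1*(-3) = -1 + 3 = 2)
G(s) = 2
k(p) = 2 + p (k(p) = p + 2 = 2 + p)
10*k(1 - 1*(-3)) - 45 = 10*(2 + (1 - 1*(-3))) - 45 = 10*(2 + (1 + 3)) - 45 = 10*(2 + 4) - 45 = 10*6 - 45 = 60 - 45 = 15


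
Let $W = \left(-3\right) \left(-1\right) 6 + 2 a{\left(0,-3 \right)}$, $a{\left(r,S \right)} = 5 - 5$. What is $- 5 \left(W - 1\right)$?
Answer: $-85$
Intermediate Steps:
$a{\left(r,S \right)} = 0$
$W = 18$ ($W = \left(-3\right) \left(-1\right) 6 + 2 \cdot 0 = 3 \cdot 6 + 0 = 18 + 0 = 18$)
$- 5 \left(W - 1\right) = - 5 \left(18 - 1\right) = \left(-5\right) 17 = -85$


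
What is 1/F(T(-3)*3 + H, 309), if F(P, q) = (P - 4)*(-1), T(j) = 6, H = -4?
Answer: -1/10 ≈ -0.10000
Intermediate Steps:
F(P, q) = 4 - P (F(P, q) = (-4 + P)*(-1) = 4 - P)
1/F(T(-3)*3 + H, 309) = 1/(4 - (6*3 - 4)) = 1/(4 - (18 - 4)) = 1/(4 - 1*14) = 1/(4 - 14) = 1/(-10) = -1/10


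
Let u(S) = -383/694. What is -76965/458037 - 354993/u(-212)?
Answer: 37614773689553/58476057 ≈ 6.4325e+5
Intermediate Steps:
u(S) = -383/694 (u(S) = -383*1/694 = -383/694)
-76965/458037 - 354993/u(-212) = -76965/458037 - 354993/(-383/694) = -76965*1/458037 - 354993*(-694/383) = -25655/152679 + 246365142/383 = 37614773689553/58476057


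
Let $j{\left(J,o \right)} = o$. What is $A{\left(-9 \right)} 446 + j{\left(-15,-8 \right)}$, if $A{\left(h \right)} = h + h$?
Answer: $-8036$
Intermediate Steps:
$A{\left(h \right)} = 2 h$
$A{\left(-9 \right)} 446 + j{\left(-15,-8 \right)} = 2 \left(-9\right) 446 - 8 = \left(-18\right) 446 - 8 = -8028 - 8 = -8036$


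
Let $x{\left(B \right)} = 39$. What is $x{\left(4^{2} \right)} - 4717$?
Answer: $-4678$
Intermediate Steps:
$x{\left(4^{2} \right)} - 4717 = 39 - 4717 = -4678$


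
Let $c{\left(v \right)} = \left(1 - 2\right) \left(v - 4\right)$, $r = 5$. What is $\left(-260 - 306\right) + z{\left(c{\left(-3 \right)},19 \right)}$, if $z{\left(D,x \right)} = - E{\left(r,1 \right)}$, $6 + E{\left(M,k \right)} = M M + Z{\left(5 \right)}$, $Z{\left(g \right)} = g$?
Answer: $-590$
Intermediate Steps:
$c{\left(v \right)} = 4 - v$ ($c{\left(v \right)} = - (-4 + v) = 4 - v$)
$E{\left(M,k \right)} = -1 + M^{2}$ ($E{\left(M,k \right)} = -6 + \left(M M + 5\right) = -6 + \left(M^{2} + 5\right) = -6 + \left(5 + M^{2}\right) = -1 + M^{2}$)
$z{\left(D,x \right)} = -24$ ($z{\left(D,x \right)} = - (-1 + 5^{2}) = - (-1 + 25) = \left(-1\right) 24 = -24$)
$\left(-260 - 306\right) + z{\left(c{\left(-3 \right)},19 \right)} = \left(-260 - 306\right) - 24 = -566 - 24 = -590$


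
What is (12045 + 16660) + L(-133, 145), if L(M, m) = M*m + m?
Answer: 9565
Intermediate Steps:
L(M, m) = m + M*m
(12045 + 16660) + L(-133, 145) = (12045 + 16660) + 145*(1 - 133) = 28705 + 145*(-132) = 28705 - 19140 = 9565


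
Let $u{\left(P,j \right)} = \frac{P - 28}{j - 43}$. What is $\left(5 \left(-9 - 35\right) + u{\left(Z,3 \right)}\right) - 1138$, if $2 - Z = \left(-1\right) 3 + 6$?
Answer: $- \frac{54291}{40} \approx -1357.3$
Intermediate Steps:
$Z = -1$ ($Z = 2 - \left(\left(-1\right) 3 + 6\right) = 2 - \left(-3 + 6\right) = 2 - 3 = -1$)
$u{\left(P,j \right)} = \frac{-28 + P}{-43 + j}$
$\left(5 \left(-9 - 35\right) + u{\left(Z,3 \right)}\right) - 1138 = \left(5 \left(-9 - 35\right) + \frac{-28 - 1}{-43 + 3}\right) - 1138 = \left(5 \left(-9 - 35\right) + \frac{1}{-40} \left(-29\right)\right) - 1138 = \left(5 \left(-44\right) - - \frac{29}{40}\right) - 1138 = \left(-220 + \frac{29}{40}\right) - 1138 = - \frac{8771}{40} - 1138 = - \frac{54291}{40}$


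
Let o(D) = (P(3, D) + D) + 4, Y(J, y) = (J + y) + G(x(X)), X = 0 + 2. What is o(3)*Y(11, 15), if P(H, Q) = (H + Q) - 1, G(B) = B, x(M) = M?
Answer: 336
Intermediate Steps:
X = 2
P(H, Q) = -1 + H + Q
Y(J, y) = 2 + J + y (Y(J, y) = (J + y) + 2 = 2 + J + y)
o(D) = 6 + 2*D (o(D) = ((-1 + 3 + D) + D) + 4 = ((2 + D) + D) + 4 = (2 + 2*D) + 4 = 6 + 2*D)
o(3)*Y(11, 15) = (6 + 2*3)*(2 + 11 + 15) = (6 + 6)*28 = 12*28 = 336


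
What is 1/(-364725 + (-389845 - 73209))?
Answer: -1/827779 ≈ -1.2081e-6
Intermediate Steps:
1/(-364725 + (-389845 - 73209)) = 1/(-364725 - 463054) = 1/(-827779) = -1/827779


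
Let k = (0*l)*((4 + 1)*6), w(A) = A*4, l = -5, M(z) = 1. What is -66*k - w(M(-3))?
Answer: -4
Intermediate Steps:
w(A) = 4*A
k = 0 (k = (0*(-5))*((4 + 1)*6) = 0*(5*6) = 0*30 = 0)
-66*k - w(M(-3)) = -66*0 - 4 = 0 - 1*4 = 0 - 4 = -4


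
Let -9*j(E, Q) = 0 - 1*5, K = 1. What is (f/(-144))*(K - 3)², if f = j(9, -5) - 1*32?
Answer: 283/324 ≈ 0.87346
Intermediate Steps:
j(E, Q) = 5/9 (j(E, Q) = -(0 - 1*5)/9 = -(0 - 5)/9 = -⅑*(-5) = 5/9)
f = -283/9 (f = 5/9 - 1*32 = 5/9 - 32 = -283/9 ≈ -31.444)
(f/(-144))*(K - 3)² = (-283/9/(-144))*(1 - 3)² = -283/9*(-1/144)*(-2)² = (283/1296)*4 = 283/324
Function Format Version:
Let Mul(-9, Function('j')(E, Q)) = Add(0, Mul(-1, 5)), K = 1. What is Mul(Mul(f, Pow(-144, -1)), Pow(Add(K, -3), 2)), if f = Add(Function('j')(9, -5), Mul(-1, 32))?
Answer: Rational(283, 324) ≈ 0.87346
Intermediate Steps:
Function('j')(E, Q) = Rational(5, 9) (Function('j')(E, Q) = Mul(Rational(-1, 9), Add(0, Mul(-1, 5))) = Mul(Rational(-1, 9), Add(0, -5)) = Mul(Rational(-1, 9), -5) = Rational(5, 9))
f = Rational(-283, 9) (f = Add(Rational(5, 9), Mul(-1, 32)) = Add(Rational(5, 9), -32) = Rational(-283, 9) ≈ -31.444)
Mul(Mul(f, Pow(-144, -1)), Pow(Add(K, -3), 2)) = Mul(Mul(Rational(-283, 9), Pow(-144, -1)), Pow(Add(1, -3), 2)) = Mul(Mul(Rational(-283, 9), Rational(-1, 144)), Pow(-2, 2)) = Mul(Rational(283, 1296), 4) = Rational(283, 324)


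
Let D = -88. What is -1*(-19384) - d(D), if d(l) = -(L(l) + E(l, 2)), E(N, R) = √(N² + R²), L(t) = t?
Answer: 19296 + 2*√1937 ≈ 19384.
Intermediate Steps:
d(l) = -l - √(4 + l²) (d(l) = -(l + √(l² + 2²)) = -(l + √(l² + 4)) = -(l + √(4 + l²)) = -l - √(4 + l²))
-1*(-19384) - d(D) = -1*(-19384) - (-1*(-88) - √(4 + (-88)²)) = 19384 - (88 - √(4 + 7744)) = 19384 - (88 - √7748) = 19384 - (88 - 2*√1937) = 19384 + (-88 + 2*√1937) = 19296 + 2*√1937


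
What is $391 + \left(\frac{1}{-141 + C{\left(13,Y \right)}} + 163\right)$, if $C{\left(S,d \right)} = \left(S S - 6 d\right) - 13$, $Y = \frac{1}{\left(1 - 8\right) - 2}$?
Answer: $\frac{26041}{47} \approx 554.06$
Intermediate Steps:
$Y = - \frac{1}{9}$ ($Y = \frac{1}{\left(1 - 8\right) - 2} = \frac{1}{-7 - 2} = \frac{1}{-9} = - \frac{1}{9} \approx -0.11111$)
$C{\left(S,d \right)} = -13 + S^{2} - 6 d$ ($C{\left(S,d \right)} = \left(S^{2} - 6 d\right) - 13 = -13 + S^{2} - 6 d$)
$391 + \left(\frac{1}{-141 + C{\left(13,Y \right)}} + 163\right) = 391 + \left(\frac{1}{-141 - \left(\frac{37}{3} - 169\right)} + 163\right) = 391 + \left(\frac{1}{-141 + \left(-13 + 169 + \frac{2}{3}\right)} + 163\right) = 391 + \left(\frac{1}{-141 + \frac{470}{3}} + 163\right) = 391 + \left(\frac{1}{\frac{47}{3}} + 163\right) = 391 + \left(\frac{3}{47} + 163\right) = 391 + \frac{7664}{47} = \frac{26041}{47}$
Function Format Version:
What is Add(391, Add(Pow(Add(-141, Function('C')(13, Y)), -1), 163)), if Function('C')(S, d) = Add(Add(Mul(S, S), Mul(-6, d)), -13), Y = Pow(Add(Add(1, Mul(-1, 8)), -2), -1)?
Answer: Rational(26041, 47) ≈ 554.06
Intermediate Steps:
Y = Rational(-1, 9) (Y = Pow(Add(Add(1, -8), -2), -1) = Pow(Add(-7, -2), -1) = Pow(-9, -1) = Rational(-1, 9) ≈ -0.11111)
Function('C')(S, d) = Add(-13, Pow(S, 2), Mul(-6, d)) (Function('C')(S, d) = Add(Add(Pow(S, 2), Mul(-6, d)), -13) = Add(-13, Pow(S, 2), Mul(-6, d)))
Add(391, Add(Pow(Add(-141, Function('C')(13, Y)), -1), 163)) = Add(391, Add(Pow(Add(-141, Add(-13, Pow(13, 2), Mul(-6, Rational(-1, 9)))), -1), 163)) = Add(391, Add(Pow(Add(-141, Add(-13, 169, Rational(2, 3))), -1), 163)) = Add(391, Add(Pow(Add(-141, Rational(470, 3)), -1), 163)) = Add(391, Add(Pow(Rational(47, 3), -1), 163)) = Add(391, Add(Rational(3, 47), 163)) = Add(391, Rational(7664, 47)) = Rational(26041, 47)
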